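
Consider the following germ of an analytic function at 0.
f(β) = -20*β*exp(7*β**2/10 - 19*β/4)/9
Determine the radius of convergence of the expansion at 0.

The factor exp(7*β**2/10 - 19*β/4) is entire and contributes no finite singular point.
The polynomial part has no poles.
No finite singular points: the Taylor series at 0 converges everywhere.

The radius of convergence is infinite.


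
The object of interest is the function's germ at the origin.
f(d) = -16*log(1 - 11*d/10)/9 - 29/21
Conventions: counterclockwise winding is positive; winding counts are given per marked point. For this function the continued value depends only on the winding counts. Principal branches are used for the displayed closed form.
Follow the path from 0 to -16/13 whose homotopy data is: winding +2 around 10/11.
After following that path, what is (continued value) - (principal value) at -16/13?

The rational part is single-valued and drops out of the difference; each branch term changes only by its own monodromy.
(-16/9)*log(1 - d/(10/11)): each positive loop around 10/11 adds 2*pi*i to the log, so winding +2 contributes (-16/9)*(2)*2*pi*i = -(64/9)*pi*i.
Summing the contributions at d = -16/13 gives -(64/9)*pi*i.

Continued minus principal equals -(64/9)*pi*i.


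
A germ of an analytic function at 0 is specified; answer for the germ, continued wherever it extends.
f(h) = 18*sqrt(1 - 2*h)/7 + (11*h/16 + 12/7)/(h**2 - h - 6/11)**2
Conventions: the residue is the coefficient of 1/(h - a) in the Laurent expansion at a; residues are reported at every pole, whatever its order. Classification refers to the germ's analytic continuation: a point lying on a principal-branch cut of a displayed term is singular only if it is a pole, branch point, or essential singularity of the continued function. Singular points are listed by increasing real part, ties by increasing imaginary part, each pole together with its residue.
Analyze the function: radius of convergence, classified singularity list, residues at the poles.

Denominator factor (h**2 - h - 6/11)^2: discriminant 35/11, real irrational roots 1/2 + (1/22)*sqrt(385) and 1/2 - (1/22)*sqrt(385); poles of order 2, moduli 1/2 + (1/22)*sqrt(385) and -1/2 + (1/22)*sqrt(385).
Branch term (18/7)*sqrt(1 - h/(1/2)): its argument vanishes at h = 1/2, a square-root branch point, modulus 1/2.
The radius of convergence is the smallest modulus among the singular points: -1/2 + (1/22)*sqrt(385).
The branch term is analytic at 1/2 - (1/22)*sqrt(385) and contributes nothing to the residue; only the rational part matters.
The factor h**2 - h - 6/11 splits as (h - a)(h - a') with a = 1/2 - (1/22)*sqrt(385), a' = 1/2 + (1/22)*sqrt(385). At the order-2 pole a set g(h) = (h - a)^2*(rational part) = [11*h/16 + 12/7] / (h - a')^2.
Order-2 pole: residue = g'(a); g'(1/2 - (1/22)*sqrt(385)) = (5071/137200)*sqrt(385), so the residue is (5071/137200)*sqrt(385).
The branch term is analytic at 1/2 + (1/22)*sqrt(385) and contributes nothing to the residue; only the rational part matters.
The factor h**2 - h - 6/11 splits as (h - a)(h - a') with a = 1/2 + (1/22)*sqrt(385), a' = 1/2 - (1/22)*sqrt(385). At the order-2 pole a set g(h) = (h - a)^2*(rational part) = [11*h/16 + 12/7] / (h - a')^2.
Order-2 pole: residue = g'(a); g'(1/2 + (1/22)*sqrt(385)) = -(5071/137200)*sqrt(385), so the residue is -(5071/137200)*sqrt(385).
List the singular points by increasing real part (a conjugate pair: the negative imaginary part first).

Radius of convergence at 0: -1/2 + (1/22)*sqrt(385).
At 1/2 - (1/22)*sqrt(385): a pole of order 2; residue (5071/137200)*sqrt(385).
At 1/2: an algebraic (square-root) branch point.
At 1/2 + (1/22)*sqrt(385): a pole of order 2; residue -(5071/137200)*sqrt(385).


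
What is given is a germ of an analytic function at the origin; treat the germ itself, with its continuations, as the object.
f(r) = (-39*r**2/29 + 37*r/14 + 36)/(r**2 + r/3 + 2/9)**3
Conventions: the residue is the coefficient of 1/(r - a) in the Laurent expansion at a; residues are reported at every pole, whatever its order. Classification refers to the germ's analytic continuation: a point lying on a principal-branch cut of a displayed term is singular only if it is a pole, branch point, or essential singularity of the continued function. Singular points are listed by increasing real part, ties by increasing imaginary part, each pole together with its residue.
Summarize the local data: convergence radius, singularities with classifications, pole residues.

Radius of convergence at 0: (1/3)*sqrt(2).
At (-1/6) - ((1/6)*sqrt(7))*i: a pole of order 3; residue ((20975679/139258)*sqrt(7))*i.
At (-1/6) + ((1/6)*sqrt(7))*i: a pole of order 3; residue -((20975679/139258)*sqrt(7))*i.

Denominator factor (r**2 + r/3 + 2/9)^3: discriminant -7/9, complex-conjugate roots (-1/6) + ((1/6)*sqrt(7))*i and (-1/6) - ((1/6)*sqrt(7))*i; poles of order 3, moduli (1/3)*sqrt(2) and (1/3)*sqrt(2).
The radius of convergence is the smallest modulus among the singular points: (1/3)*sqrt(2).
The factor r**2 + r/3 + 2/9 splits as (r - a)(r - a') with a = (-1/6) - ((1/6)*sqrt(7))*i, a' = (-1/6) + ((1/6)*sqrt(7))*i. At the order-3 pole a set g(r) = (r - a)^3*f(r) = [-39*r**2/29 + 37*r/14 + 36] / (r - a')^3.
Order-3 pole: residue = g''(a)/2; g''((-1/6) - ((1/6)*sqrt(7))*i) = ((20975679/69629)*sqrt(7))*i, so the residue is ((20975679/139258)*sqrt(7))*i.
The factor r**2 + r/3 + 2/9 splits as (r - a)(r - a') with a = (-1/6) + ((1/6)*sqrt(7))*i, a' = (-1/6) - ((1/6)*sqrt(7))*i. At the order-3 pole a set g(r) = (r - a)^3*f(r) = [-39*r**2/29 + 37*r/14 + 36] / (r - a')^3.
Order-3 pole: residue = g''(a)/2; g''((-1/6) + ((1/6)*sqrt(7))*i) = -((20975679/69629)*sqrt(7))*i, so the residue is -((20975679/139258)*sqrt(7))*i.
List the singular points by increasing real part (a conjugate pair: the negative imaginary part first).


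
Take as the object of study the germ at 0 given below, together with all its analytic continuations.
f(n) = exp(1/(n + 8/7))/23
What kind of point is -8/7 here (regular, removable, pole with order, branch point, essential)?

The exponent 1/(n - (-8/7)) has a pole at -8/7, so exp(1/(n - (-8/7))) takes every nonzero value near it: an essential singularity (not a pole of any order).

The point is an essential singularity.


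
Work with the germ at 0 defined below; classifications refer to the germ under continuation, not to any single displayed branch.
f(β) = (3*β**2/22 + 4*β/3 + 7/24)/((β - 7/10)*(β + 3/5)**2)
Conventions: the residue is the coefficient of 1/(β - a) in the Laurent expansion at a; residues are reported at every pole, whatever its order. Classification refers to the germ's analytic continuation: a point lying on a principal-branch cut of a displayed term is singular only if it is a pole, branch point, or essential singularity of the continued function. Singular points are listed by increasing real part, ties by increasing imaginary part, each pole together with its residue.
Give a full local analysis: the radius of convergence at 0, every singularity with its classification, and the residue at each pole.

Denominator factor (β + 3/5)^2: pole of order 2 at -3/5, modulus 3/5.
Denominator factor (β - 7/10): pole of order 1 at 7/10, modulus 7/10.
The radius of convergence is the smallest modulus among the singular points: 3/5.
At the order-2 pole -3/5 set g(β) = (β - (-3/5))^2*f(β) = (3*β**2/22 + 4*β/3 + 7/24)/(β - 7/10).
Order-2 pole: residue = g'(a); g'(-3/5) = -2335/3718, so the residue is -2335/3718.
At the order-1 pole 7/10 set g(β) = (β - (7/10))*f(β) = (3*β**2/22 + 4*β/3 + 7/24)/(β + 3/5)**2.
Simple pole: residue = g(a) at a = 7/10, which is 1421/1859.
List the singular points by increasing real part (a conjugate pair: the negative imaginary part first).

Radius of convergence at 0: 3/5.
At -3/5: a pole of order 2; residue -2335/3718.
At 7/10: a pole of order 1; residue 1421/1859.


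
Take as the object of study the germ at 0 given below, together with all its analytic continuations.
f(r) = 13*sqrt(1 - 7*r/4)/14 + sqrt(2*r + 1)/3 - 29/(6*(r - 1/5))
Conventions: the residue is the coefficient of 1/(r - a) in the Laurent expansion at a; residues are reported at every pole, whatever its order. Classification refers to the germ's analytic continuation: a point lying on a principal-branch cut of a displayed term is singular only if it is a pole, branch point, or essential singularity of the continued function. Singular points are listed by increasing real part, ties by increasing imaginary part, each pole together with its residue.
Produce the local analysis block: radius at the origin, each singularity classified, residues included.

Radius of convergence at 0: 1/5.
At -1/2: an algebraic (square-root) branch point.
At 1/5: a pole of order 1; residue -29/6.
At 4/7: an algebraic (square-root) branch point.

Denominator factor (r - 1/5): pole of order 1 at 1/5, modulus 1/5.
Branch term (1/3)*sqrt(1 - r/(-1/2)): its argument vanishes at r = -1/2, a square-root branch point, modulus 1/2.
Branch term (13/14)*sqrt(1 - r/(4/7)): its argument vanishes at r = 4/7, a square-root branch point, modulus 4/7.
The radius of convergence is the smallest modulus among the singular points: 1/5.
The branch terms are analytic at 1/5 and contribute nothing to the residue; only the rational part matters.
At the order-1 pole 1/5 set g(r) = (r - (1/5))*(rational part) = -29/6.
Simple pole: residue = g(a) at a = 1/5, which is -29/6.
List the singular points by increasing real part (a conjugate pair: the negative imaginary part first).


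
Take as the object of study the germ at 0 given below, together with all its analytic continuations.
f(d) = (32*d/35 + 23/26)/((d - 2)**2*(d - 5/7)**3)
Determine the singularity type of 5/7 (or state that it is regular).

The denominator factor d - 5/7 vanishes at 5/7 and appears to the power 3; the numerator there equals 1959/1274, nonzero, and no other factor vanishes.
Hence a pole whose order is the multiplicity, 3.

The point is a pole of order 3.


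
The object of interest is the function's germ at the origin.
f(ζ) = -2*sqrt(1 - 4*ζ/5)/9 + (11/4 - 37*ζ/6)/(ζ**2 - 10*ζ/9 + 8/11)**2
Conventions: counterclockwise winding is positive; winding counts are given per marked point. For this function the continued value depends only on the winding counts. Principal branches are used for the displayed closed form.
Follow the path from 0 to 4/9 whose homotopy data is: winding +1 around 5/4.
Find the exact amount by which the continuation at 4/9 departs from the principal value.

Continued minus principal equals (4/135)*sqrt(145).

The rational part is single-valued and drops out of the difference; each branch term changes only by its own monodromy.
(-2/9)*sqrt(1 - ζ/(5/4)): winding +1 is odd, the square root flips sign, contributing -2*(-2/9)*sqrt(1 - (4/9)/(5/4)) = -2*(-2/9)*sqrt(29/45) = (4/135)*sqrt(145).
Summing the contributions at ζ = 4/9 gives (4/135)*sqrt(145).


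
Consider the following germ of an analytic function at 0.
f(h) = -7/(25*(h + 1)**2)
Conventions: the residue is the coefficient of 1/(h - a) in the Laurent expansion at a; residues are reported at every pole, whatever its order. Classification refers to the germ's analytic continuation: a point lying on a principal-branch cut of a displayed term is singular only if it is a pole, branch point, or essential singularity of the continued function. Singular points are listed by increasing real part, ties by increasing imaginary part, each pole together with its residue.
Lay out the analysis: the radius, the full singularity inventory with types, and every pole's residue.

Denominator factor (h + 1)^2: pole of order 2 at -1, modulus 1.
The radius of convergence is the smallest modulus among the singular points: 1.
At the order-2 pole -1 set g(h) = (h - (-1))^2*f(h) = -7/25.
Order-2 pole: residue = g'(a); g'(-1) = 0, so the residue is 0.

Radius of convergence at 0: 1.
At -1: a pole of order 2; residue 0.


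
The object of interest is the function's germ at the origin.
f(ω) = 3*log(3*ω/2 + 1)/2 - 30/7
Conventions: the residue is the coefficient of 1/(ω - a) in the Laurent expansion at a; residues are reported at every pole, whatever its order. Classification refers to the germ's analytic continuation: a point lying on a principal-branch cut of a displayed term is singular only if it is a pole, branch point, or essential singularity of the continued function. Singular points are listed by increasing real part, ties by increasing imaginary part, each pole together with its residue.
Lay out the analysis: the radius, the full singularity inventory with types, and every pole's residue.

Branch term (3/2)*log(1 - ω/(-2/3)): its argument vanishes at ω = -2/3, a logarithmic branch point, modulus 2/3.
The radius of convergence is the smallest modulus among the singular points: 2/3.

Radius of convergence at 0: 2/3.
At -2/3: a logarithmic branch point.


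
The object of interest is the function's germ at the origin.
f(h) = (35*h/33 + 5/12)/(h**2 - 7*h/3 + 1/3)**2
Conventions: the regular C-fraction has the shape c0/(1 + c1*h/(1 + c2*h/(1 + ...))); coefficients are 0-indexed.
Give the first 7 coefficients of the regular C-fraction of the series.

The regular C-fraction coefficients are [15/4, -182/11, 11751/2002, -2061477/712894, 33712042/81563691, -2371688662/3857065113, 8413887141/112154777266].

Taylor coefficients (expand at 0): a_0 = 15/4, a_1 = 1365/22, a_2 = 29145/44, a_3 = 132405/22, a_4 = 554385/11, a_5 = 8840265/22, a_6 = 136422435/44.
c0 = a_0 = 15/4. Peel one level at a time: if S = 1 + c*h/S' with S'(0) = 1, then c is the h-coefficient of S and S' = c*h/(S - 1).
S_1 = c0/f = 1 + (-182/11)*h + (11751/121)*h^2 + ...; c1 = -182/11.
S_2 = c1*h/(S_1 - 1) = 1 + (11751/2002)*h + (562221/33124)*h^2 + ...; c2 = 11751/2002.
S_3 = c2*h/(S_2 - 1) = 1 + (-2061477/712894)*h + (18337869/15342889)*h^2 + ...; c3 = -2061477/712894.
S_4 = c3*h/(S_3 - 1) = 1 + (33712042/81563691)*h + (110198452/433597329)*h^2 + ...; c4 = 33712042/81563691.
S_5 = c4*h/(S_4 - 1) = 1 + (-2371688662/3857065113)*h + (1582730439/34310523361)*h^2 + ...; c5 = -2371688662/3857065113.
S_6 = c5*h/(S_5 - 1) = 1 + (8413887141/112154777266)*h + ...; c6 = 8413887141/112154777266.


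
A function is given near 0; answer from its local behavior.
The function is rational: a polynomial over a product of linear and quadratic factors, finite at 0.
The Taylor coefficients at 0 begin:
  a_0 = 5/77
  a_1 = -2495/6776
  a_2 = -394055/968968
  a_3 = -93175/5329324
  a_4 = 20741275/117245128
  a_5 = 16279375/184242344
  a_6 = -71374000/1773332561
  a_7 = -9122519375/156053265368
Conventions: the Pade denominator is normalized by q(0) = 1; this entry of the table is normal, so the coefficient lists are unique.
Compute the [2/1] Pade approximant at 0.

The Pade approximant has numerator coefficients [5/77, -18011295/48547576, -22424505/57374408]; denominator coefficients [1, -37270/866921].

Taylor coefficients needed (read off): a_0 = 5/77, a_1 = -2495/6776, a_2 = -394055/968968, a_3 = -93175/5329324.
Write the denominator as Q(j) = 1 + q1*j. Requiring Q*f - P = O(j^4) with deg P <= 2 kills the coefficients of j^3..j^3 in Q*f:
  j^3: a_3 + q1*a_2 = 0, i.e. -93175/5329324 + (-394055/968968)*q1 = 0.
Solving this linear system: q1 = -37270/866921.
The numerator is Q*f truncated at degree 2: P0 = a_0 = 5/77; P1 = a_1 + q1*a_0 = -18011295/48547576; P2 = a_2 + q1*a_1 = -22424505/57374408.


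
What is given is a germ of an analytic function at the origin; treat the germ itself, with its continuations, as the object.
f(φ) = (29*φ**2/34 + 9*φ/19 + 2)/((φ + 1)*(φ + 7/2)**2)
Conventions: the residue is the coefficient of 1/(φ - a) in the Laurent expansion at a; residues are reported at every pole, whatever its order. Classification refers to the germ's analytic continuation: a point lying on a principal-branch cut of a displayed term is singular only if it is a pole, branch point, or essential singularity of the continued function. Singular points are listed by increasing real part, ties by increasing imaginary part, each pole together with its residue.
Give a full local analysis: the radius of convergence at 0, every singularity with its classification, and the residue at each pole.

Denominator factor (φ + 7/2)^2: pole of order 2 at -7/2, modulus 7/2.
Denominator factor (φ + 1): pole of order 1 at -1, modulus 1.
The radius of convergence is the smallest modulus among the singular points: 1.
At the order-2 pole -7/2 set g(φ) = (φ - (-7/2))^2*f(φ) = (29*φ**2/34 + 9*φ/19 + 2)/(φ + 1).
Order-2 pole: residue = g'(a); g'(-7/2) = 7627/16150, so the residue is 7627/16150.
At the order-1 pole -1 set g(φ) = (φ - (-1))*f(φ) = (29*φ**2/34 + 9*φ/19 + 2)/(φ + 7/2)**2.
Simple pole: residue = g(a) at a = -1, which is 3074/8075.
List the singular points by increasing real part (a conjugate pair: the negative imaginary part first).

Radius of convergence at 0: 1.
At -7/2: a pole of order 2; residue 7627/16150.
At -1: a pole of order 1; residue 3074/8075.


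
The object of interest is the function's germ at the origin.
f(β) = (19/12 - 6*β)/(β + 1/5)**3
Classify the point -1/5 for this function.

The denominator factor β + 1/5 vanishes at -1/5 and appears to the power 3; the numerator there equals 167/60, nonzero, and no other factor vanishes.
Hence a pole whose order is the multiplicity, 3.

The point is a pole of order 3.


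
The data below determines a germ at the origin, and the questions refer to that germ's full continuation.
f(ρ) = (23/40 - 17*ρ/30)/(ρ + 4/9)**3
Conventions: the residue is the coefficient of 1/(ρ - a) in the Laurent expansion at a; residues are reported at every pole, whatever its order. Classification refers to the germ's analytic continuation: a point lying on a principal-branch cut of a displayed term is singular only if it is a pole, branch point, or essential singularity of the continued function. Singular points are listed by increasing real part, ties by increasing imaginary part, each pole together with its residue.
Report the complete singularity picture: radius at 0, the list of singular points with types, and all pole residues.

Denominator factor (ρ + 4/9)^3: pole of order 3 at -4/9, modulus 4/9.
The radius of convergence is the smallest modulus among the singular points: 4/9.
At the order-3 pole -4/9 set g(ρ) = (ρ - (-4/9))^3*f(ρ) = 23/40 - 17*ρ/30.
Order-3 pole: residue = g''(a)/2; g''(-4/9) = 0, so the residue is 0.

Radius of convergence at 0: 4/9.
At -4/9: a pole of order 3; residue 0.


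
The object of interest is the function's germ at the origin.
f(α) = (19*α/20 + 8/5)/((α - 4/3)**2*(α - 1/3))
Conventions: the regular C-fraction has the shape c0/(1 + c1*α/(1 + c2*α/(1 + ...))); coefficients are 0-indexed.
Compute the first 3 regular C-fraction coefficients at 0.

Taylor coefficients (expand at 0): a_0 = -27/10, a_1 = -4401/320, a_2 = -30861/640.
c0 = a_0 = -27/10. Peel one level at a time: if S = 1 + c*α/S' with S'(0) = 1, then c is the α-coefficient of S and S' = c*α/(S - 1).
S_1 = c0/f = 1 + (-163/32)*α + (8281/1024)*α^2 + ...; c1 = -163/32.
S_2 = c1*α/(S_1 - 1) = 1 + (8281/5216)*α + ...; c2 = 8281/5216.

The regular C-fraction coefficients are [-27/10, -163/32, 8281/5216].


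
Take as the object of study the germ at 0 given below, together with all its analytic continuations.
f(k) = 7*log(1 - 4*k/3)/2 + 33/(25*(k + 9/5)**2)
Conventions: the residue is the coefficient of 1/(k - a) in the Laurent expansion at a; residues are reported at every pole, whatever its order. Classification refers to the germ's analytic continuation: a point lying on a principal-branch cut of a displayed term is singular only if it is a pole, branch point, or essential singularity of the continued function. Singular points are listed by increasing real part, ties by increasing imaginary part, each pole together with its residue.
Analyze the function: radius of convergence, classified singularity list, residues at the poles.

Denominator factor (k + 9/5)^2: pole of order 2 at -9/5, modulus 9/5.
Branch term (7/2)*log(1 - k/(3/4)): its argument vanishes at k = 3/4, a logarithmic branch point, modulus 3/4.
The radius of convergence is the smallest modulus among the singular points: 3/4.
The branch term is analytic at -9/5 and contributes nothing to the residue; only the rational part matters.
At the order-2 pole -9/5 set g(k) = (k - (-9/5))^2*(rational part) = 33/25.
Order-2 pole: residue = g'(a); g'(-9/5) = 0, so the residue is 0.
List the singular points by increasing real part (a conjugate pair: the negative imaginary part first).

Radius of convergence at 0: 3/4.
At -9/5: a pole of order 2; residue 0.
At 3/4: a logarithmic branch point.


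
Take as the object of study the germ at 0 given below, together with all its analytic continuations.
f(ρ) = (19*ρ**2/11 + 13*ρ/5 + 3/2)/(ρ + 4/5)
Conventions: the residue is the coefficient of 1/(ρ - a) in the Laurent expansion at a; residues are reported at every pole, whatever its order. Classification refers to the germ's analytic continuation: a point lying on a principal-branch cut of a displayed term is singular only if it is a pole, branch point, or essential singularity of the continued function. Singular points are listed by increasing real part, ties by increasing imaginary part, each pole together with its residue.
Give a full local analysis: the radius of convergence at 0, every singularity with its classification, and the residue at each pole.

Denominator factor (ρ + 4/5): pole of order 1 at -4/5, modulus 4/5.
The radius of convergence is the smallest modulus among the singular points: 4/5.
At the order-1 pole -4/5 set g(ρ) = (ρ - (-4/5))*f(ρ) = 19*ρ**2/11 + 13*ρ/5 + 3/2.
Simple pole: residue = g(a) at a = -4/5, which is 289/550.

Radius of convergence at 0: 4/5.
At -4/5: a pole of order 1; residue 289/550.


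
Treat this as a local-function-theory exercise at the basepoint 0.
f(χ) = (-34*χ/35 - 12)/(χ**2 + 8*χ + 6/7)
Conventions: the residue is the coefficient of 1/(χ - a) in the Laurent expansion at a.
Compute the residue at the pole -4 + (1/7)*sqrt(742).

The factor χ**2 + 8*χ + 6/7 splits as (χ - a)(χ - a') with a = -4 + (1/7)*sqrt(742), a' = -4 - (1/7)*sqrt(742). At the order-1 pole a set g(χ) = (χ - a)*f(χ) = [-34*χ/35 - 12] / (χ - a').
Simple pole: residue = g(a) at a = -4 + (1/7)*sqrt(742), which is -17/35 - (71/1855)*sqrt(742).

The residue is -17/35 - (71/1855)*sqrt(742).


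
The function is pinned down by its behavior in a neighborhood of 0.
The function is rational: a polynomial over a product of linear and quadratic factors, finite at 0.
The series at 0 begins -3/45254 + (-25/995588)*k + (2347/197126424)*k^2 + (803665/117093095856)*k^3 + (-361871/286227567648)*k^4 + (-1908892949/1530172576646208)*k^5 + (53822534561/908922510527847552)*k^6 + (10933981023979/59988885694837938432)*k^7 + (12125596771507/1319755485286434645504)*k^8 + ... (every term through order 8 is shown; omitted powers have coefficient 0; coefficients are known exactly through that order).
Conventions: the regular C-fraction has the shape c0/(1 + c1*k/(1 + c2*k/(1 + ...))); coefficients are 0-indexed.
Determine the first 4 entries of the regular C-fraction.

The regular C-fraction coefficients are [-3/45254, -25/66, 2111/2475, -9154213/15674175].

Taylor coefficients (read off): a_0 = -3/45254, a_1 = -25/995588, a_2 = 2347/197126424, a_3 = 803665/117093095856.
c0 = a_0 = -3/45254. Peel one level at a time: if S = 1 + c*k/S' with S'(0) = 1, then c is the k-coefficient of S and S' = c*k/(S - 1).
S_1 = c0/f = 1 + (-25/66)*k + (2111/6534)*k^2 + ...; c1 = -25/66.
S_2 = c1*k/(S_1 - 1) = 1 + (2111/2475)*k + (9154213/18376875)*k^2 + ...; c2 = 2111/2475.
S_3 = c2*k/(S_2 - 1) = 1 + (-9154213/15674175)*k + ...; c3 = -9154213/15674175.


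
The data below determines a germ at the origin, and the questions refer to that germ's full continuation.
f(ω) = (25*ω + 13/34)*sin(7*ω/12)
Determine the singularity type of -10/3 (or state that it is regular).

There is no denominator, hence no pole anywhere.
The factor sin(7*ω/12) is entire.
So the germ continues analytically to -10/3.

The point is a regular point.


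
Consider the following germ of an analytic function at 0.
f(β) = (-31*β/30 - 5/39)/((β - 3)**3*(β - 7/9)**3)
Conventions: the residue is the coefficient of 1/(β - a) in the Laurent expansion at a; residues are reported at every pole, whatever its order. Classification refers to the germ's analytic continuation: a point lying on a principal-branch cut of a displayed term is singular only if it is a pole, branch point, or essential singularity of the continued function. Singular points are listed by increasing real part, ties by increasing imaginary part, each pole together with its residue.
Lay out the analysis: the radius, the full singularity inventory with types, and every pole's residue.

Radius of convergence at 0: 7/9.
At 7/9: a pole of order 3; residue 47901861/208000000.
At 3: a pole of order 3; residue -47901861/208000000.

Denominator factor (β - 3)^3: pole of order 3 at 3, modulus 3.
Denominator factor (β - 7/9)^3: pole of order 3 at 7/9, modulus 7/9.
The radius of convergence is the smallest modulus among the singular points: 7/9.
At the order-3 pole 7/9 set g(β) = (β - (7/9))^3*f(β) = (-31*β/30 - 5/39)/(β - 3)**3.
Order-3 pole: residue = g''(a)/2; g''(7/9) = 47901861/104000000, so the residue is 47901861/208000000.
At the order-3 pole 3 set g(β) = (β - (3))^3*f(β) = (-31*β/30 - 5/39)/(β - 7/9)**3.
Order-3 pole: residue = g''(a)/2; g''(3) = -47901861/104000000, so the residue is -47901861/208000000.
List the singular points by increasing real part (a conjugate pair: the negative imaginary part first).


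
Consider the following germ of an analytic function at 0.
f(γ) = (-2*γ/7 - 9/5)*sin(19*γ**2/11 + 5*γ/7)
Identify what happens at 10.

The point is a regular point.

There is no denominator, hence no pole anywhere.
The factor sin(19*γ**2/11 + 5*γ/7) is entire.
So the germ continues analytically to 10.


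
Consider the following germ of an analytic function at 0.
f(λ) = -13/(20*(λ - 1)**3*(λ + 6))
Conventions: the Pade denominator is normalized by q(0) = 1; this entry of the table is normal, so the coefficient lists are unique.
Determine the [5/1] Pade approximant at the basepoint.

The Pade approximant has numerator coefficients [13/120, 136019/833240, 79859/416620, 236431/1249860, 3523/22520, 15561/166648]; denominator coefficients [1, -165793/124986].


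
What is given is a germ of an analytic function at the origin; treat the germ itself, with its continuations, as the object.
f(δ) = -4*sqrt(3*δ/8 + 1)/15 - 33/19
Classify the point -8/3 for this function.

The point is an algebraic (square-root) branch point.

The term (-4/15)*sqrt(1 - δ/(-8/3)) has argument 1 - -8/3/(-8/3) = 0 at -8/3: a square-root (algebraic, two-sheeted) branch point; the remaining terms are analytic or single-valued there.


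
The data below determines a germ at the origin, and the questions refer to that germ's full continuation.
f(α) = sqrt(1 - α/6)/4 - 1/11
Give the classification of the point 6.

The point is an algebraic (square-root) branch point.

The term (1/4)*sqrt(1 - α/(6)) has argument 1 - 6/(6) = 0 at 6: a square-root (algebraic, two-sheeted) branch point; the remaining terms are analytic or single-valued there.


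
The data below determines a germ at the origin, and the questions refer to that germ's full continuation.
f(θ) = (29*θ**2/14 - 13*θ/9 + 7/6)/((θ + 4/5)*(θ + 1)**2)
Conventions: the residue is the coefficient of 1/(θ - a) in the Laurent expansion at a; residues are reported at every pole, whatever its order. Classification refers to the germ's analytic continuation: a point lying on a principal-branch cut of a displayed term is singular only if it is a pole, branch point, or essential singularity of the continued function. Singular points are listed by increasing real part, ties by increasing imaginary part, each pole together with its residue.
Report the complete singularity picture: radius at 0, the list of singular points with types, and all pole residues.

Radius of convergence at 0: 4/5.
At -1: a pole of order 2; residue -5615/63.
At -4/5: a pole of order 1; residue 11491/126.

Denominator factor (θ + 1)^2: pole of order 2 at -1, modulus 1.
Denominator factor (θ + 4/5): pole of order 1 at -4/5, modulus 4/5.
The radius of convergence is the smallest modulus among the singular points: 4/5.
At the order-2 pole -1 set g(θ) = (θ - (-1))^2*f(θ) = (29*θ**2/14 - 13*θ/9 + 7/6)/(θ + 4/5).
Order-2 pole: residue = g'(a); g'(-1) = -5615/63, so the residue is -5615/63.
At the order-1 pole -4/5 set g(θ) = (θ - (-4/5))*f(θ) = (29*θ**2/14 - 13*θ/9 + 7/6)/(θ + 1)**2.
Simple pole: residue = g(a) at a = -4/5, which is 11491/126.
List the singular points by increasing real part (a conjugate pair: the negative imaginary part first).


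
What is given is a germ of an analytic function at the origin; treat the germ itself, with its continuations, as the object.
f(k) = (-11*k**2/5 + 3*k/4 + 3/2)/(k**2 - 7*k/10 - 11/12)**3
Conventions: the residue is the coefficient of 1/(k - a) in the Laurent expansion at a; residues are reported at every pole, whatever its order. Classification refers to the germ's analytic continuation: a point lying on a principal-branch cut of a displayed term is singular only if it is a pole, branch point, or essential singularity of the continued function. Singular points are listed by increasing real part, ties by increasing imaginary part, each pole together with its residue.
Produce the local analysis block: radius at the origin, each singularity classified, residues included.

Radius of convergence at 0: -7/20 + (1/60)*sqrt(3741).
At 7/20 - (1/60)*sqrt(3741): a pole of order 3; residue -(12177300/1939096223)*sqrt(3741).
At 7/20 + (1/60)*sqrt(3741): a pole of order 3; residue (12177300/1939096223)*sqrt(3741).


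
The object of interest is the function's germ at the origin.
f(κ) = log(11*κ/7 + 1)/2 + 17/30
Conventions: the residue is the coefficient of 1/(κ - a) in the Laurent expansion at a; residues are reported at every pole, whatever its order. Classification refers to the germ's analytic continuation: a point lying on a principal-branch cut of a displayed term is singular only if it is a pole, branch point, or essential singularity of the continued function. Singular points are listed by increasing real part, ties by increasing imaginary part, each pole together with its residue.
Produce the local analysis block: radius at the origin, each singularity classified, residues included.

Branch term (1/2)*log(1 - κ/(-7/11)): its argument vanishes at κ = -7/11, a logarithmic branch point, modulus 7/11.
The radius of convergence is the smallest modulus among the singular points: 7/11.

Radius of convergence at 0: 7/11.
At -7/11: a logarithmic branch point.


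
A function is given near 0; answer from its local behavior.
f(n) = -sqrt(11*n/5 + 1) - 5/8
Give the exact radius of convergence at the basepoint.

The radius of convergence is 5/11.

Branch term (-1)*sqrt(1 - n/(-5/11)): its argument vanishes at n = -5/11, a square-root branch point, modulus 5/11.
The radius of convergence is the smallest modulus among the singular points: 5/11.


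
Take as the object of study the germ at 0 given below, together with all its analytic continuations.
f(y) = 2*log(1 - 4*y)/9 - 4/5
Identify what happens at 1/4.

The point is a logarithmic branch point.

The term (2/9)*log(1 - y/(1/4)) has argument 1 - 1/4/(1/4) = 0 at 1/4: a logarithmic (infinitely-sheeted) branch point; the remaining terms are analytic or single-valued there.


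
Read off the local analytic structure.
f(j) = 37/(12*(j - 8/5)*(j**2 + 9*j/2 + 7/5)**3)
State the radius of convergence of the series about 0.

The radius of convergence is 9/4 - (1/20)*sqrt(1465).

Denominator factor (j - 8/5): pole of order 1 at 8/5, modulus 8/5.
Denominator factor (j**2 + 9*j/2 + 7/5)^3: discriminant 293/20, real irrational roots -9/4 + (1/20)*sqrt(1465) and -9/4 - (1/20)*sqrt(1465); poles of order 3, moduli 9/4 - (1/20)*sqrt(1465) and 9/4 + (1/20)*sqrt(1465).
The radius of convergence is the smallest modulus among the singular points: 9/4 - (1/20)*sqrt(1465).


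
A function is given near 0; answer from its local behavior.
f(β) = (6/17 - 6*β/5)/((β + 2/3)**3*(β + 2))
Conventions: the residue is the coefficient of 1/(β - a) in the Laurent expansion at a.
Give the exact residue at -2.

The residue is -3159/2720.

At the order-1 pole -2 set g(β) = (β - (-2))*f(β) = (6/17 - 6*β/5)/(β + 2/3)**3.
Simple pole: residue = g(a) at a = -2, which is -3159/2720.


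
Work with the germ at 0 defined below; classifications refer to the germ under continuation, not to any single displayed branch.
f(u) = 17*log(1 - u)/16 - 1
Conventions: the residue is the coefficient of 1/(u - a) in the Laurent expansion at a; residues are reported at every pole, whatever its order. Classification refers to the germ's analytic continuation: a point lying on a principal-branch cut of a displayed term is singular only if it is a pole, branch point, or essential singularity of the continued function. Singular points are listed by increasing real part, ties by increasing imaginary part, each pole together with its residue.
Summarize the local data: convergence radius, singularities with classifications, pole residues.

Radius of convergence at 0: 1.
At 1: a logarithmic branch point.

Branch term (17/16)*log(1 - u/(1)): its argument vanishes at u = 1, a logarithmic branch point, modulus 1.
The radius of convergence is the smallest modulus among the singular points: 1.


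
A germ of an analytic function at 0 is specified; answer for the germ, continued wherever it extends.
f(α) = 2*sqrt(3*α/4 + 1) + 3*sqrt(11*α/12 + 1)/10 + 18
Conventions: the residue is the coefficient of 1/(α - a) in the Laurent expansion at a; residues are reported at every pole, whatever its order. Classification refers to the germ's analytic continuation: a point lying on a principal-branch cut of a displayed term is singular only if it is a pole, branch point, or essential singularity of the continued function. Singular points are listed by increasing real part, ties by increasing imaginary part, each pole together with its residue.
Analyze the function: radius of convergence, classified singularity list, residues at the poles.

Radius of convergence at 0: 12/11.
At -4/3: an algebraic (square-root) branch point.
At -12/11: an algebraic (square-root) branch point.

Branch term (2)*sqrt(1 - α/(-4/3)): its argument vanishes at α = -4/3, a square-root branch point, modulus 4/3.
Branch term (3/10)*sqrt(1 - α/(-12/11)): its argument vanishes at α = -12/11, a square-root branch point, modulus 12/11.
The radius of convergence is the smallest modulus among the singular points: 12/11.
List the singular points by increasing real part (a conjugate pair: the negative imaginary part first).


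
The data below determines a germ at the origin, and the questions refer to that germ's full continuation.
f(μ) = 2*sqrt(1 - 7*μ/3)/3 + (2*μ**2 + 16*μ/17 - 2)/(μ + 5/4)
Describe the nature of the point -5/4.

The point is a pole of order 1.

The denominator factor μ + 5/4 vanishes at -5/4 and appears to the power 1; the numerator there equals -7/136, nonzero, and no other factor vanishes.
The branch terms are analytic at this point.
Hence a pole whose order is the multiplicity, 1.


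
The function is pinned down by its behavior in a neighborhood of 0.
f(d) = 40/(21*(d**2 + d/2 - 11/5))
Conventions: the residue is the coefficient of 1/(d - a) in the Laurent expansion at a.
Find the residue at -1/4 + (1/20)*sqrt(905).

The residue is (80/3801)*sqrt(905).

The factor d**2 + d/2 - 11/5 splits as (d - a)(d - a') with a = -1/4 + (1/20)*sqrt(905), a' = -1/4 - (1/20)*sqrt(905). At the order-1 pole a set g(d) = (d - a)*f(d) = [40/21] / (d - a').
Simple pole: residue = g(a) at a = -1/4 + (1/20)*sqrt(905), which is (80/3801)*sqrt(905).


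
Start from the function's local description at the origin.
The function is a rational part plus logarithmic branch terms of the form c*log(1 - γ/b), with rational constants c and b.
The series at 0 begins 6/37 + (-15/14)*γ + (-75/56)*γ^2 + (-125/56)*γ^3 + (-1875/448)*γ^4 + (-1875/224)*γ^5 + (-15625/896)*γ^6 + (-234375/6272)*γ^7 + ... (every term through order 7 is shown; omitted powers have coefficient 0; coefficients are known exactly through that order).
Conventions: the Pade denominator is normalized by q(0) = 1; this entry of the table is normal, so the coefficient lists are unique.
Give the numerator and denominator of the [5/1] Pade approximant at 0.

The Pade approximant has numerator coefficients [6/37, -365/259, 25/28, 125/224, 625/1344, 625/1792]; denominator coefficients [1, -25/12].

Taylor coefficients needed (read off): a_0 = 6/37, a_1 = -15/14, a_2 = -75/56, a_3 = -125/56, a_4 = -1875/448, a_5 = -1875/224, a_6 = -15625/896.
Write the denominator as Q(γ) = 1 + q1*γ. Requiring Q*f - P = O(γ^7) with deg P <= 5 kills the coefficients of γ^6..γ^6 in Q*f:
  γ^6: a_6 + q1*a_5 = 0, i.e. -15625/896 + (-1875/224)*q1 = 0.
Solving this linear system: q1 = -25/12.
The numerator is Q*f truncated at degree 5: P0 = a_0 = 6/37; P1 = a_1 + q1*a_0 = -365/259; P2 = a_2 + q1*a_1 = 25/28; P3 = a_3 + q1*a_2 = 125/224; P4 = a_4 + q1*a_3 = 625/1344; P5 = a_5 + q1*a_4 = 625/1792.


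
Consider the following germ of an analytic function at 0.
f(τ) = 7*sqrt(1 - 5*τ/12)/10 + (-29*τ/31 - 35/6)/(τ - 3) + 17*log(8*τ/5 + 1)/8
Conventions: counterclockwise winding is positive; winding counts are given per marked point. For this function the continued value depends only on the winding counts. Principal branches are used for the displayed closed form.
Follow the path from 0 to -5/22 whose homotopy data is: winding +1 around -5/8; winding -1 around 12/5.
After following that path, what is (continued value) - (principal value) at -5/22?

The rational part is single-valued and drops out of the difference; each branch term changes only by its own monodromy.
(7/10)*sqrt(1 - τ/(12/5)): winding -1 is odd, the square root flips sign, contributing -2*(7/10)*sqrt(1 - (-5/22)/(12/5)) = -2*(7/10)*sqrt(289/264) = -(119/660)*sqrt(66).
(17/8)*log(1 - τ/(-5/8)): each positive loop around -5/8 adds 2*pi*i to the log, so winding +1 contributes (17/8)*(1)*2*pi*i = (17/4)*pi*i.
Summing the contributions at τ = -5/22 gives (-(119/660)*sqrt(66)) + ((17/4)*pi)*i.

Continued minus principal equals (-(119/660)*sqrt(66)) + ((17/4)*pi)*i.


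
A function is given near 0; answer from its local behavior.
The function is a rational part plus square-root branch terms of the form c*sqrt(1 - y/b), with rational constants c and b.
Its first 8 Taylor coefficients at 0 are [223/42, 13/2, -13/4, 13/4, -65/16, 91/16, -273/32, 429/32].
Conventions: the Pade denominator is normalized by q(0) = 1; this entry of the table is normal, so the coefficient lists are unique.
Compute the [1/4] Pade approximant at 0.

Taylor coefficients needed (read off): a_0 = 223/42, a_1 = 13/2, a_2 = -13/4, a_3 = 13/4, a_4 = -65/16, a_5 = 91/16.
Write the denominator as Q(y) = 1 + q1*y + q2*y^2 + q3*y^3 + q4*y^4. Requiring Q*f - P = O(y^6) with deg P <= 1 kills the coefficients of y^2..y^5 in Q*f:
  y^2: a_2 + q1*a_1 + q2*a_0 = 0, i.e. -13/4 + (13/2)*q1 + (223/42)*q2 = 0.
  y^3: a_3 + q1*a_2 + q2*a_1 + q3*a_0 = 0, i.e. 13/4 + (-13/4)*q1 + (13/2)*q2 + (223/42)*q3 = 0.
  y^4: a_4 + q1*a_3 + q2*a_2 + q3*a_1 + q4*a_0 = 0, i.e. -65/16 + (13/4)*q1 + (-13/4)*q2 + (13/2)*q3 + (223/42)*q4 = 0.
  y^5: a_5 + q1*a_4 + q2*a_3 + q3*a_2 + q4*a_1 = 0, i.e. 91/16 + (-65/16)*q1 + (13/4)*q2 + (-13/4)*q3 + (13/2)*q4 = 0.
Solving this linear system: q1 = 414156526/553418945, q2 = -336529557/1106837890, q3 = 120748719/553418945, q4 = -129419199/885470312.
The numerator is Q*f truncated at degree 1: P0 = a_0 = 223/42; P1 = a_1 + q1*a_0 = 34777182469/3320513670.

The Pade approximant has numerator coefficients [223/42, 34777182469/3320513670]; denominator coefficients [1, 414156526/553418945, -336529557/1106837890, 120748719/553418945, -129419199/885470312].


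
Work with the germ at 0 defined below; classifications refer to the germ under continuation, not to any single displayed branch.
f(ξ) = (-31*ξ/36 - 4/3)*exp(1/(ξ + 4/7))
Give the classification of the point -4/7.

The point is an essential singularity.

The exponent 1/(ξ - (-4/7)) has a pole at -4/7, so exp(1/(ξ - (-4/7))) takes every nonzero value near it: an essential singularity (not a pole of any order).
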